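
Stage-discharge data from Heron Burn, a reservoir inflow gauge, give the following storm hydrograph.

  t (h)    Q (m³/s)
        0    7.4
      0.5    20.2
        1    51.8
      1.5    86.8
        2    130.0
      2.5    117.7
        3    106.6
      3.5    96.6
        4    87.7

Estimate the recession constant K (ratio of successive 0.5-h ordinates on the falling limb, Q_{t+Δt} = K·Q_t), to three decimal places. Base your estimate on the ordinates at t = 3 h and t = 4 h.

Using the recession-limb readings at t = 3 h and t = 4 h: Q falls from 106.6 to 87.7 m³/s over 2 intervals.
K = (Q₂/Q₁)^(1/2) = (87.7/106.6)^(1/2) = 0.907.

K ≈ 0.907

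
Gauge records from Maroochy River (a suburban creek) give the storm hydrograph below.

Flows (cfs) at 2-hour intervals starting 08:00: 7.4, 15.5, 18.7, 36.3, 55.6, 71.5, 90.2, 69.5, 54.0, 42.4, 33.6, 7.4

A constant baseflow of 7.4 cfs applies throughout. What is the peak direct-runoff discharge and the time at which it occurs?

Subtracting baseflow gives direct-runoff ordinates: 0.0, 8.1, 11.3, 28.9, 48.2, 64.1, 82.8, 62.1, 46.6, 35.0, 26.2, 0.0 cfs.
The maximum is 82.8 cfs, occurring at the reading for t = 20:00.

Q_p = 82.8 cfs at t = 20:00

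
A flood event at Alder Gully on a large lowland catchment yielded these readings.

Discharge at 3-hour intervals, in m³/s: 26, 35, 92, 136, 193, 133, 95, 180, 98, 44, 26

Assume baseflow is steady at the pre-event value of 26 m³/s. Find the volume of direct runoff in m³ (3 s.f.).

Direct-runoff ordinates (Q − Q_b): 0.0, 9.0, 66.0, 110.0, 167.0, 107.0, 69.0, 154.0, 72.0, 18.0, 0.0 m³/s.
ΣQ_DR = 772.0 m³/s.
With Δt = 3 h = 10800 s, V = ΣQ_DR · Δt = 772.0 × 10800 = 8.34 × 10^6 m³.

V ≈ 8.34 × 10^6 m³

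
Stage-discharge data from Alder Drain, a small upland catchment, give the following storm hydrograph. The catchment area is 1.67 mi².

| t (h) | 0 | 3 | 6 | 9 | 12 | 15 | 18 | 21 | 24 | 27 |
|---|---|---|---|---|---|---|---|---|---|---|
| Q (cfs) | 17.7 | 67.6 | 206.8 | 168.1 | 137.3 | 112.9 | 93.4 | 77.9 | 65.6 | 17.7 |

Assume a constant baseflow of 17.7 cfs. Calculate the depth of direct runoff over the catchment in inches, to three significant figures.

Direct runoff: 0.0, 49.9, 189.1, 150.4, 119.6, 95.2, 75.7, 60.2, 47.9, 0.0 cfs; ΣQ_DR = 788.0 cfs.
V = ΣQ_DR · Δt = 788.0 × 10800 s = 8.510 × 10^6 ft³.
Over A = 1.67 mi², depth = V / A = 2.19 in.

d ≈ 2.19 in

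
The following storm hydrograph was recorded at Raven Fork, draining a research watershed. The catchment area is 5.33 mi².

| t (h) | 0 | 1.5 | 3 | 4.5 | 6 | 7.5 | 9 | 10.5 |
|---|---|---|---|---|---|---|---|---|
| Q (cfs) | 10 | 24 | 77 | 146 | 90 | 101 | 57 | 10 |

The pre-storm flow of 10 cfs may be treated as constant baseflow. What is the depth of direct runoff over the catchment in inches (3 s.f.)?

Direct runoff: 0.0, 14.0, 67.0, 136.0, 80.0, 91.0, 47.0, 0.0 cfs; ΣQ_DR = 435.0 cfs.
V = ΣQ_DR · Δt = 435.0 × 5400 s = 2.349 × 10^6 ft³.
Over A = 5.33 mi², depth = V / A = 0.190 in.

d ≈ 0.190 in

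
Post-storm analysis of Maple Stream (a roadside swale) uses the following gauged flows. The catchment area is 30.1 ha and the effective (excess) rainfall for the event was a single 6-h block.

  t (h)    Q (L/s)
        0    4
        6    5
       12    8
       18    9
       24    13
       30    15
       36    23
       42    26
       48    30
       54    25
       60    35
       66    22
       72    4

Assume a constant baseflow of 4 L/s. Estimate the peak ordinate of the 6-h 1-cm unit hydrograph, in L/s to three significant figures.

U_p ≈ 25.9 L/s

Direct runoff: 0.0, 1.0, 4.0, 5.0, 9.0, 11.0, 19.0, 22.0, 26.0, 21.0, 31.0, 18.0, 0.0 L/s; ΣQ_DR = 167.0 L/s, peak = 31.0 L/s.
Runoff depth d = ΣQ_DR·Δt / A = 167.0 × 21600 / (30.1 ha) = 11.98 mm.
The 1-cm UH is the DRH scaled by (10 mm)/d, so U_p = 31.0 × 10/11.98 = 25.9 L/s.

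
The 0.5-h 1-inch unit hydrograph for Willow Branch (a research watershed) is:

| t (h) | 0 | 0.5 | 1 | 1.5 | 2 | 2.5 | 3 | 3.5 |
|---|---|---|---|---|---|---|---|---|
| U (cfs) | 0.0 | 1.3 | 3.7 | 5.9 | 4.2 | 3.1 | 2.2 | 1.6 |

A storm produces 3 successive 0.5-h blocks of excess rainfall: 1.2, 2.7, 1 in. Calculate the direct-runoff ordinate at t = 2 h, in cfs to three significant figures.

By discrete convolution, Q_j = Σ (P_i / 1 in) · U_{j−i}.
At t = 2 h (j=4): Q = (1.2/1)·4.2 + (2.7/1)·5.9 + (1/1)·3.7 = 24.7 cfs.

Q ≈ 24.7 cfs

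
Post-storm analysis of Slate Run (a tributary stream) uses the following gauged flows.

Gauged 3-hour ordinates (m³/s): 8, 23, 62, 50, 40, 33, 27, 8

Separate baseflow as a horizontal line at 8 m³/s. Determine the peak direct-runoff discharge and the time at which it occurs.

Subtracting baseflow gives direct-runoff ordinates: 0.0, 15.0, 54.0, 42.0, 32.0, 25.0, 19.0, 0.0 m³/s.
The maximum is 54.0 m³/s, occurring at the reading for t = 6 h.

Q_p = 54.0 m³/s at t = 6 h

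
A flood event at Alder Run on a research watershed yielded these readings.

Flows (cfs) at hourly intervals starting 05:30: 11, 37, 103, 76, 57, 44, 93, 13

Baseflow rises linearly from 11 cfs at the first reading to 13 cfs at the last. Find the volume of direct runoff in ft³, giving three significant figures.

V ≈ 1.22 × 10^6 ft³

Direct-runoff ordinates (Q − Q_b): 0.00, 25.71, 91.43, 64.14, 44.86, 31.57, 80.29, 0.00 cfs.
ΣQ_DR = 338.0 cfs.
With Δt = 1 h = 3600 s, V = ΣQ_DR · Δt = 338.0 × 3600 = 1.22 × 10^6 ft³.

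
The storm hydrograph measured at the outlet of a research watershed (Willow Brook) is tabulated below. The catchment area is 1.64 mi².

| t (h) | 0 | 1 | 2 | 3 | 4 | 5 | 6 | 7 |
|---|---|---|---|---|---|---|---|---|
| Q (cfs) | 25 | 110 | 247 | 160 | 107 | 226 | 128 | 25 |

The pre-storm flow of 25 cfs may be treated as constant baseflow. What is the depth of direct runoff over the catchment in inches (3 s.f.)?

Direct runoff: 0.0, 85.0, 222.0, 135.0, 82.0, 201.0, 103.0, 0.0 cfs; ΣQ_DR = 828.0 cfs.
V = ΣQ_DR · Δt = 828.0 × 3600 s = 2.981 × 10^6 ft³.
Over A = 1.64 mi², depth = V / A = 0.782 in.

d ≈ 0.782 in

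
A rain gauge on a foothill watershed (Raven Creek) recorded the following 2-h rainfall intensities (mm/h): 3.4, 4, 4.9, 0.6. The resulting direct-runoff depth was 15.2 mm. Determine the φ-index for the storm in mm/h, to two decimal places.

φ ≈ 1.57 mm/h

Only the 3 blocks with intensity above φ contribute runoff: 3.4, 4, 4.9 mm/h.
Σ(I−φ)·Δt = d  ⇒  (3.4+4+4.9 − 3φ)·2 = 15.2
φ = (12.30 − 15.2/2) / 3 = 1.57 mm/h.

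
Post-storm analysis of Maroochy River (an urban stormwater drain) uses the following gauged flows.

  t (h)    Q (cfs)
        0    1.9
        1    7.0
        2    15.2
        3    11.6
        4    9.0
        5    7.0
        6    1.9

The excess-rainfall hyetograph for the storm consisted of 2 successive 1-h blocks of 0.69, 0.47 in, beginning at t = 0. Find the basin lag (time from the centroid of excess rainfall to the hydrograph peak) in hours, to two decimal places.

Centroid of excess rainfall: t_c = Σ P_i·t̄_i / ΣP_i = 0.9052 h (block centres at 0.5, 1.5 h).
Hydrograph peak occurs at t = 2 h, so basin lag t_L = 2 − 0.9052 = 1.09 h.

t_L ≈ 1.09 h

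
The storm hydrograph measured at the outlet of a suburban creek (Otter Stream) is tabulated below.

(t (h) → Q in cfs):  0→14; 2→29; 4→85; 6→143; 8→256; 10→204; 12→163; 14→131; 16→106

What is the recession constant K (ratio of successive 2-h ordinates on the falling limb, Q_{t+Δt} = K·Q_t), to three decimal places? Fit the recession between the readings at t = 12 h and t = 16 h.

Using the recession-limb readings at t = 12 h and t = 16 h: Q falls from 163 to 106 cfs over 2 intervals.
K = (Q₂/Q₁)^(1/2) = (106/163)^(1/2) = 0.806.

K ≈ 0.806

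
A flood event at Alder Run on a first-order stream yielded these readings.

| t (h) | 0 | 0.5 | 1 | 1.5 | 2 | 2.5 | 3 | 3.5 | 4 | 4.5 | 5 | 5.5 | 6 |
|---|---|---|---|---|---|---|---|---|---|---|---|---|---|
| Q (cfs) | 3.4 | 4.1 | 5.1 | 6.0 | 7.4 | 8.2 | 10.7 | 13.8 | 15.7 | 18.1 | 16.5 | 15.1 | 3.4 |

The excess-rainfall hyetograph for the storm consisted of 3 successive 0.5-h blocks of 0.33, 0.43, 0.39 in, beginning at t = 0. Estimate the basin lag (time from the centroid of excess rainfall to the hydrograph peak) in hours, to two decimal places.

Centroid of excess rainfall: t_c = Σ P_i·t̄_i / ΣP_i = 0.7761 h (block centres at 0.25, 0.75, 1.25 h).
Hydrograph peak occurs at t = 4.5 h, so basin lag t_L = 4.5 − 0.7761 = 3.72 h.

t_L ≈ 3.72 h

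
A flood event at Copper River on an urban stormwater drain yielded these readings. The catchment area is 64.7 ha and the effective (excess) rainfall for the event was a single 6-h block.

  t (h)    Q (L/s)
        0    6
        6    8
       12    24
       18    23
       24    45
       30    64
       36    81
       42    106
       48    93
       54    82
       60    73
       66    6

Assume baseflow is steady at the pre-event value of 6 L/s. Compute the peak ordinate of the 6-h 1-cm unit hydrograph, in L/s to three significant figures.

Direct runoff: 0.0, 2.0, 18.0, 17.0, 39.0, 58.0, 75.0, 100.0, 87.0, 76.0, 67.0, 0.0 L/s; ΣQ_DR = 539.0 L/s, peak = 100.0 L/s.
Runoff depth d = ΣQ_DR·Δt / A = 539.0 × 21600 / (64.7 ha) = 17.99 mm.
The 1-cm UH is the DRH scaled by (10 mm)/d, so U_p = 100.0 × 10/17.99 = 55.6 L/s.

U_p ≈ 55.6 L/s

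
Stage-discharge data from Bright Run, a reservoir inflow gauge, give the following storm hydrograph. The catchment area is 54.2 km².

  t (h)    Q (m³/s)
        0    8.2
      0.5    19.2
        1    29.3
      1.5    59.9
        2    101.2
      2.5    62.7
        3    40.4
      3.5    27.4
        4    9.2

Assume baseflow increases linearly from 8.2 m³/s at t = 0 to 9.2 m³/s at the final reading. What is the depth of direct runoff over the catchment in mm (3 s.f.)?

Direct runoff: 0.00, 10.88, 20.85, 51.33, 92.50, 53.88, 31.45, 18.32, 0.00 m³/s; ΣQ_DR = 279.2 m³/s.
V = ΣQ_DR · Δt = 279.2 × 1800 s = 5.026 × 10^5 m³.
Over A = 54.2 km², depth = V / A = 9.27 mm.

d ≈ 9.27 mm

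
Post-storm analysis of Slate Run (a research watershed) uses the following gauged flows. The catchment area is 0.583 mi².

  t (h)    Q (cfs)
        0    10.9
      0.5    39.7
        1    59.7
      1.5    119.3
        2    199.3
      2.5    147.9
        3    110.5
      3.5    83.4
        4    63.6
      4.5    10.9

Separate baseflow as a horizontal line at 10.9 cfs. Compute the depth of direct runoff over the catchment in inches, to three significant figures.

d ≈ 0.978 in

Direct runoff: 0.0, 28.8, 48.8, 108.4, 188.4, 137.0, 99.6, 72.5, 52.7, 0.0 cfs; ΣQ_DR = 736.2 cfs.
V = ΣQ_DR · Δt = 736.2 × 1800 s = 1.325 × 10^6 ft³.
Over A = 0.583 mi², depth = V / A = 0.978 in.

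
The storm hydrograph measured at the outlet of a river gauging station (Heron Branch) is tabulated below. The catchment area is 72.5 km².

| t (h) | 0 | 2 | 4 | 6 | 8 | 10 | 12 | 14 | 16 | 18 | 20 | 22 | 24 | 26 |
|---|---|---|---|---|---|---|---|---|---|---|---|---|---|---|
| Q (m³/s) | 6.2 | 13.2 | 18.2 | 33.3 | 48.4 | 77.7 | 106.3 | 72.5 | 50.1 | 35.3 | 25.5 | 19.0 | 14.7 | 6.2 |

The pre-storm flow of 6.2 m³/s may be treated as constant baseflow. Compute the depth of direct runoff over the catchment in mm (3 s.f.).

Direct runoff: 0.0, 7.0, 12.0, 27.1, 42.2, 71.5, 100.1, 66.3, 43.9, 29.1, 19.3, 12.8, 8.5, 0.0 m³/s; ΣQ_DR = 439.8 m³/s.
V = ΣQ_DR · Δt = 439.8 × 7200 s = 3.167 × 10^6 m³.
Over A = 72.5 km², depth = V / A = 43.7 mm.

d ≈ 43.7 mm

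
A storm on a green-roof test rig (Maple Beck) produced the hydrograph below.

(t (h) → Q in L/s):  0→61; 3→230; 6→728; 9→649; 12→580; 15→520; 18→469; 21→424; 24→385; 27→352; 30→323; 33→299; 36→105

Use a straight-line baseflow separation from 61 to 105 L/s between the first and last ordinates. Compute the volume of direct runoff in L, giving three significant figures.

Direct-runoff ordinates (Q − Q_b): 0.00, 165.33, 659.67, 577.00, 504.33, 440.67, 386.00, 337.33, 294.67, 258.00, 225.33, 197.67, 0.00 L/s.
ΣQ_DR = 4046 L/s.
With Δt = 3 h = 10800 s, V = ΣQ_DR · Δt = 4046 × 10800 = 4.37 × 10^7 L.

V ≈ 4.37 × 10^7 L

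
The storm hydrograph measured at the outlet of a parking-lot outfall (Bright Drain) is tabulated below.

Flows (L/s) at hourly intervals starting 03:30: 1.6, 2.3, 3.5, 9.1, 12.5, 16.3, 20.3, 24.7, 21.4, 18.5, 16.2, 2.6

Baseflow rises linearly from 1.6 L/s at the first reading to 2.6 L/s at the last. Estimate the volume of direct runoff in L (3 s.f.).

V ≈ 4.46 × 10^5 L

Direct-runoff ordinates (Q − Q_b): 0.00, 0.61, 1.72, 7.23, 10.54, 14.25, 18.15, 22.46, 19.07, 16.08, 13.69, 0.00 L/s.
ΣQ_DR = 123.8 L/s.
With Δt = 1 h = 3600 s, V = ΣQ_DR · Δt = 123.8 × 3600 = 4.46 × 10^5 L.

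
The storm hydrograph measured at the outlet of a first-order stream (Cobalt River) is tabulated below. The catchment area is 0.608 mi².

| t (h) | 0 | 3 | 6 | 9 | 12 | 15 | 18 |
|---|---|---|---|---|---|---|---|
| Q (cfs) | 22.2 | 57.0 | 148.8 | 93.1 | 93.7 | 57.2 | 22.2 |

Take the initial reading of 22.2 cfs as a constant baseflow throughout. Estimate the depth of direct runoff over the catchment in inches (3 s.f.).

Direct runoff: 0.0, 34.8, 126.6, 70.9, 71.5, 35.0, 0.0 cfs; ΣQ_DR = 338.8 cfs.
V = ΣQ_DR · Δt = 338.8 × 10800 s = 3.659 × 10^6 ft³.
Over A = 0.608 mi², depth = V / A = 2.59 in.

d ≈ 2.59 in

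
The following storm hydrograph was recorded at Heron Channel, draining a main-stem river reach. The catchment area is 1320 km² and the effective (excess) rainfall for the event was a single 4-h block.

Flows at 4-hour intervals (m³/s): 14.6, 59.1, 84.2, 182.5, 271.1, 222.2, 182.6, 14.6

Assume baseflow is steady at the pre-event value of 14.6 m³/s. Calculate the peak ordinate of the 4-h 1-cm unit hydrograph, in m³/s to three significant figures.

U_p ≈ 257 m³/s

Direct runoff: 0.0, 44.5, 69.6, 167.9, 256.5, 207.6, 168.0, 0.0 m³/s; ΣQ_DR = 914.1 m³/s, peak = 256.5 m³/s.
Runoff depth d = ΣQ_DR·Δt / A = 914.1 × 14400 / (1320 km²) = 9.972 mm.
The 1-cm UH is the DRH scaled by (10 mm)/d, so U_p = 256.5 × 10/9.972 = 257 m³/s.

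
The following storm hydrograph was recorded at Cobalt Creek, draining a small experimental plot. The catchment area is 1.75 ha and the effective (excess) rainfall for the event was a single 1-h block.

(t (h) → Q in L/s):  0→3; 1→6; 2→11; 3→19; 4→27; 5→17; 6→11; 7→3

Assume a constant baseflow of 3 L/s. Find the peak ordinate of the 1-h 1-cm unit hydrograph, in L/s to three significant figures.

U_p ≈ 16.0 L/s

Direct runoff: 0.0, 3.0, 8.0, 16.0, 24.0, 14.0, 8.0, 0.0 L/s; ΣQ_DR = 73.00 L/s, peak = 24.0 L/s.
Runoff depth d = ΣQ_DR·Δt / A = 73.00 × 3600 / (1.75 ha) = 15.02 mm.
The 1-cm UH is the DRH scaled by (10 mm)/d, so U_p = 24.0 × 10/15.02 = 16.0 L/s.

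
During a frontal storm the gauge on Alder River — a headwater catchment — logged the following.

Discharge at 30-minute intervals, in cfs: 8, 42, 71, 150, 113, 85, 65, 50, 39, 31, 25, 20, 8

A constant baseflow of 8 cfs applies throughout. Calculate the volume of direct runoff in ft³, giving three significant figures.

V ≈ 1.09 × 10^6 ft³

Direct-runoff ordinates (Q − Q_b): 0.0, 34.0, 63.0, 142.0, 105.0, 77.0, 57.0, 42.0, 31.0, 23.0, 17.0, 12.0, 0.0 cfs.
ΣQ_DR = 603.0 cfs.
With Δt = 0.5 h = 1800 s, V = ΣQ_DR · Δt = 603.0 × 1800 = 1.09 × 10^6 ft³.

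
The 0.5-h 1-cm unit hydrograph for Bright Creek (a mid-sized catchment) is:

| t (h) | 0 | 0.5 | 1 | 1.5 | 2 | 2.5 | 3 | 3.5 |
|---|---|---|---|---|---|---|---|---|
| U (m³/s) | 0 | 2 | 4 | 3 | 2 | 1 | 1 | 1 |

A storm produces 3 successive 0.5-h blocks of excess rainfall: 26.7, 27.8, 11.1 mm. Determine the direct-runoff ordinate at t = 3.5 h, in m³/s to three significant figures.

Q ≈ 6.56 m³/s

By discrete convolution, Q_j = Σ (P_i / 10 mm) · U_{j−i}.
At t = 3.5 h (j=7): Q = (26.7/10)·1 + (27.8/10)·1 + (11.1/10)·1 = 6.56 m³/s.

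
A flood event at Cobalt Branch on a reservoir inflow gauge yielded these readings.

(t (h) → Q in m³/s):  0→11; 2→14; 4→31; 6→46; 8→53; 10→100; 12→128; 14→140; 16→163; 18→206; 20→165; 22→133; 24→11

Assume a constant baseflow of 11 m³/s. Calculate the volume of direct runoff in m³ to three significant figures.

V ≈ 7.62 × 10^6 m³

Direct-runoff ordinates (Q − Q_b): 0.0, 3.0, 20.0, 35.0, 42.0, 89.0, 117.0, 129.0, 152.0, 195.0, 154.0, 122.0, 0.0 m³/s.
ΣQ_DR = 1058 m³/s.
With Δt = 2 h = 7200 s, V = ΣQ_DR · Δt = 1058 × 7200 = 7.62 × 10^6 m³.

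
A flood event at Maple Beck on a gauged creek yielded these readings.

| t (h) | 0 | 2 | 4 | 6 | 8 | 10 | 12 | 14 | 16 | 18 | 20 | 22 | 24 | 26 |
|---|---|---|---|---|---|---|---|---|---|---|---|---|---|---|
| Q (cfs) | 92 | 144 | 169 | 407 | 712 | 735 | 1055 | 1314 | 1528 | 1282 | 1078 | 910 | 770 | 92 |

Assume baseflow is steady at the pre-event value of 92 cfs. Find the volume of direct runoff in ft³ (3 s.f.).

V ≈ 6.48 × 10^7 ft³

Direct-runoff ordinates (Q − Q_b): 0.0, 52.0, 77.0, 315.0, 620.0, 643.0, 963.0, 1222.0, 1436.0, 1190.0, 986.0, 818.0, 678.0, 0.0 cfs.
ΣQ_DR = 9000 cfs.
With Δt = 2 h = 7200 s, V = ΣQ_DR · Δt = 9000 × 7200 = 6.48 × 10^7 ft³.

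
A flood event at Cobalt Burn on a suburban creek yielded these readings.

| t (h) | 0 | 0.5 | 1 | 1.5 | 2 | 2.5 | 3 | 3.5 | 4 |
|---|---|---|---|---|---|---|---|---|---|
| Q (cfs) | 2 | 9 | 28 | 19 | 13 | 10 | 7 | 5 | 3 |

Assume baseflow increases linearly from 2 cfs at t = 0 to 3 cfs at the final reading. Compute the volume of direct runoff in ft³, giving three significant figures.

Direct-runoff ordinates (Q − Q_b): 0.00, 6.88, 25.75, 16.62, 10.50, 7.38, 4.25, 2.12, 0.00 cfs.
ΣQ_DR = 73.50 cfs.
With Δt = 0.5 h = 1800 s, V = ΣQ_DR · Δt = 73.50 × 1800 = 1.32 × 10^5 ft³.

V ≈ 1.32 × 10^5 ft³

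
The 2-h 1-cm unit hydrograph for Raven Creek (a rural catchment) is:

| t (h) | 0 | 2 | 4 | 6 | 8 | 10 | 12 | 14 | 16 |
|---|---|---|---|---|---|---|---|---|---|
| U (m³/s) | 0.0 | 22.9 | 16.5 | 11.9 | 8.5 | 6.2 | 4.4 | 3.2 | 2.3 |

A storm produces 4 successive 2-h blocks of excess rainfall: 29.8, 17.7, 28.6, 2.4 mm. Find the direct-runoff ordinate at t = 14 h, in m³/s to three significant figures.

By discrete convolution, Q_j = Σ (P_i / 10 mm) · U_{j−i}.
At t = 14 h (j=7): Q = (29.8/10)·3.2 + (17.7/10)·4.4 + (28.6/10)·6.2 + (2.4/10)·8.5 = 37.1 m³/s.

Q ≈ 37.1 m³/s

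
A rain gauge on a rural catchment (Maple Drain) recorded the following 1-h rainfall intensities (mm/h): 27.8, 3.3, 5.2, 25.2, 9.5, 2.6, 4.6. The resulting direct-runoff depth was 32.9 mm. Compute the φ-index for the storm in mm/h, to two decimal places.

Only the 2 blocks with intensity above φ contribute runoff: 27.8, 25.2 mm/h.
Σ(I−φ)·Δt = d  ⇒  (27.8+25.2 − 2φ)·1 = 32.9
φ = (53.00 − 32.9/1) / 2 = 10.05 mm/h.

φ ≈ 10.05 mm/h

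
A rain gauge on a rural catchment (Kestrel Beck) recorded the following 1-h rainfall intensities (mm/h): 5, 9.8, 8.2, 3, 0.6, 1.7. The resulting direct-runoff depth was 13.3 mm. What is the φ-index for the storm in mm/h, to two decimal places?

Only the 3 blocks with intensity above φ contribute runoff: 5, 9.8, 8.2 mm/h.
Σ(I−φ)·Δt = d  ⇒  (5+9.8+8.2 − 3φ)·1 = 13.3
φ = (23.00 − 13.3/1) / 3 = 3.23 mm/h.

φ ≈ 3.23 mm/h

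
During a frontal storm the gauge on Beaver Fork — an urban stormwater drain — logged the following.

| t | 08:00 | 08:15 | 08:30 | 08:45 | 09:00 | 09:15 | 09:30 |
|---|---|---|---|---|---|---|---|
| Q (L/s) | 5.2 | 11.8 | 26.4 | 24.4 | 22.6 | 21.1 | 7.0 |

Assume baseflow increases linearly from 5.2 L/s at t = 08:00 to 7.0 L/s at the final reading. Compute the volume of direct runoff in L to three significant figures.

Direct-runoff ordinates (Q − Q_b): 0.00, 6.30, 20.60, 18.30, 16.20, 14.40, 0.00 L/s.
ΣQ_DR = 75.80 L/s.
With Δt = 0.25 h = 900 s, V = ΣQ_DR · Δt = 75.80 × 900 = 68200 L.

V ≈ 68200 L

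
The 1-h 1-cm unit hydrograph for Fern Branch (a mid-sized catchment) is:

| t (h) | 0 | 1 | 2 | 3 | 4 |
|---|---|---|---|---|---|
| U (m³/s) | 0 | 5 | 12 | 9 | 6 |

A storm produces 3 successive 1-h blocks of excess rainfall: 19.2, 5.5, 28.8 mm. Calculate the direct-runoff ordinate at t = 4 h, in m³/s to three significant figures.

By discrete convolution, Q_j = Σ (P_i / 10 mm) · U_{j−i}.
At t = 4 h (j=4): Q = (19.2/10)·6 + (5.5/10)·9 + (28.8/10)·12 = 51.0 m³/s.

Q ≈ 51.0 m³/s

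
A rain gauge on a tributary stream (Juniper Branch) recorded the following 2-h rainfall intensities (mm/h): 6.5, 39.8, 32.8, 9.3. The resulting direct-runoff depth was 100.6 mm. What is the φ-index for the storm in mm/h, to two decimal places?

Only the 2 blocks with intensity above φ contribute runoff: 39.8, 32.8 mm/h.
Σ(I−φ)·Δt = d  ⇒  (39.8+32.8 − 2φ)·2 = 100.6
φ = (72.60 − 100.6/2) / 2 = 11.15 mm/h.

φ ≈ 11.15 mm/h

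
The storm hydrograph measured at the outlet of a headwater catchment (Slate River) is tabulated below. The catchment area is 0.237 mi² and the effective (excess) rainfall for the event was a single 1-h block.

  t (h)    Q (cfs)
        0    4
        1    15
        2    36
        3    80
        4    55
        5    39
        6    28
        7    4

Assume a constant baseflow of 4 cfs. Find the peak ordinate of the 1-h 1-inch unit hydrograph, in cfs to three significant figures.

U_p ≈ 50.8 cfs

Direct runoff: 0.0, 11.0, 32.0, 76.0, 51.0, 35.0, 24.0, 0.0 cfs; ΣQ_DR = 229.0 cfs, peak = 76.0 cfs.
Runoff depth d = ΣQ_DR·Δt / A = 229.0 × 3600 / (0.237 mi²) = 1.497 in.
The 1-inch UH is the DRH scaled by (1 in)/d, so U_p = 76.0 × 1/1.497 = 50.8 cfs.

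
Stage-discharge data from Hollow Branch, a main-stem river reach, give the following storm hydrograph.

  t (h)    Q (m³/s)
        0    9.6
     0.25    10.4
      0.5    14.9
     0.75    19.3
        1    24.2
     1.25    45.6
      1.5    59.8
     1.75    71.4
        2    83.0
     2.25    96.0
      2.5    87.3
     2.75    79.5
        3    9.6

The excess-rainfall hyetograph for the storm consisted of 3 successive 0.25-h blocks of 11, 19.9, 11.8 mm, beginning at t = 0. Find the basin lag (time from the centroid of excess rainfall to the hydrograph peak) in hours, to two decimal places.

Centroid of excess rainfall: t_c = Σ P_i·t̄_i / ΣP_i = 0.3797 h (block centres at 0.125, 0.375, 0.625 h).
Hydrograph peak occurs at t = 2.25 h, so basin lag t_L = 2.25 − 0.3797 = 1.87 h.

t_L ≈ 1.87 h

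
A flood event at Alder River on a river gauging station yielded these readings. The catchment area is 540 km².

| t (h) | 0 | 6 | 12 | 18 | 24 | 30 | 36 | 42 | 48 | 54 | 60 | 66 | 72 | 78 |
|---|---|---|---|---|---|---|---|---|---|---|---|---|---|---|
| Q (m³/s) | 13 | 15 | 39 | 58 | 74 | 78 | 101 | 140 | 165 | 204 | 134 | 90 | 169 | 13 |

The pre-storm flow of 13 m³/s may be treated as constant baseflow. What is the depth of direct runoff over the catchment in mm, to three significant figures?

d ≈ 44.4 mm

Direct runoff: 0.0, 2.0, 26.0, 45.0, 61.0, 65.0, 88.0, 127.0, 152.0, 191.0, 121.0, 77.0, 156.0, 0.0 m³/s; ΣQ_DR = 1111 m³/s.
V = ΣQ_DR · Δt = 1111 × 21600 s = 2.400 × 10^7 m³.
Over A = 540 km², depth = V / A = 44.4 mm.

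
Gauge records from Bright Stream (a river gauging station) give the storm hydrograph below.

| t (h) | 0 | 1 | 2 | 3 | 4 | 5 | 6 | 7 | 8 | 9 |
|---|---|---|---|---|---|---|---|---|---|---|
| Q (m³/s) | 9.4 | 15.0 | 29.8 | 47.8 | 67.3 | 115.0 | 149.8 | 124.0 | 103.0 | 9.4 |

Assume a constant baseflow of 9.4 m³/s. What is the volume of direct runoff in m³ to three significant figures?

Direct-runoff ordinates (Q − Q_b): 0.0, 5.6, 20.4, 38.4, 57.9, 105.6, 140.4, 114.6, 93.6, 0.0 m³/s.
ΣQ_DR = 576.5 m³/s.
With Δt = 1 h = 3600 s, V = ΣQ_DR · Δt = 576.5 × 3600 = 2.08 × 10^6 m³.

V ≈ 2.08 × 10^6 m³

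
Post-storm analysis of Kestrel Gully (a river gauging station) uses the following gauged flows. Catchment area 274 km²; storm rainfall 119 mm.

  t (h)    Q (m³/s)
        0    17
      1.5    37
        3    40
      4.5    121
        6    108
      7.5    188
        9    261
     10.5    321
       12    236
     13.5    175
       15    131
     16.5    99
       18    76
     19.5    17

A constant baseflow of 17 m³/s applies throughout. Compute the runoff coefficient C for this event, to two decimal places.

C ≈ 0.26

ΣQ_DR = 1589 m³/s; V = ΣQ_DR·Δt = 8.581 × 10^6 m³.
Runoff depth d = V / A = 31.32 mm.
C = d / P = 31.32 / 119 = 0.26.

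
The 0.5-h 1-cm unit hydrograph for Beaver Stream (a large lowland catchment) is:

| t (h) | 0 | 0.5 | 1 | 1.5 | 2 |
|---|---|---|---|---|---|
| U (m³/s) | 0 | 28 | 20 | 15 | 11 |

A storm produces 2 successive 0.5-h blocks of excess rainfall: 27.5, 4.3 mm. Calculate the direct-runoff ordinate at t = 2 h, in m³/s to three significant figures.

Q ≈ 36.7 m³/s

By discrete convolution, Q_j = Σ (P_i / 10 mm) · U_{j−i}.
At t = 2 h (j=4): Q = (27.5/10)·11 + (4.3/10)·15 = 36.7 m³/s.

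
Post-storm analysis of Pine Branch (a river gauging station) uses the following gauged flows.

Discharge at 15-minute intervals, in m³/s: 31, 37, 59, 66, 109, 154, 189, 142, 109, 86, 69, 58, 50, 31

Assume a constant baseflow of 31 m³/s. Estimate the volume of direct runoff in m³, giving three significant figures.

V ≈ 6.80 × 10^5 m³

Direct-runoff ordinates (Q − Q_b): 0.0, 6.0, 28.0, 35.0, 78.0, 123.0, 158.0, 111.0, 78.0, 55.0, 38.0, 27.0, 19.0, 0.0 m³/s.
ΣQ_DR = 756.0 m³/s.
With Δt = 0.25 h = 900 s, V = ΣQ_DR · Δt = 756.0 × 900 = 6.80 × 10^5 m³.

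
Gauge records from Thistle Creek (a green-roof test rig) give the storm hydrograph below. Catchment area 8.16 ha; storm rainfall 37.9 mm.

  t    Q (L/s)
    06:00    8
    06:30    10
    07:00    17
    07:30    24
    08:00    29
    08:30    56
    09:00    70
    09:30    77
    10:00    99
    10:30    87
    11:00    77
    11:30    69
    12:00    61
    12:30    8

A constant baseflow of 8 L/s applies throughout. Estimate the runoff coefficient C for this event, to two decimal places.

C ≈ 0.34

ΣQ_DR = 580.0 L/s; V = ΣQ_DR·Δt = 1.044 × 10^6 L.
Runoff depth d = V / A = 12.79 mm.
C = d / P = 12.79 / 37.9 = 0.34.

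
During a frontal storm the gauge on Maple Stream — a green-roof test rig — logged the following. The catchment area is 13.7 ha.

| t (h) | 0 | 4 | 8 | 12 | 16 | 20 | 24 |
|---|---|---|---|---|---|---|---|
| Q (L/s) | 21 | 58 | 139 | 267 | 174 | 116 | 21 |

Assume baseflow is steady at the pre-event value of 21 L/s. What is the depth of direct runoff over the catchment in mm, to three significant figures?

Direct runoff: 0.0, 37.0, 118.0, 246.0, 153.0, 95.0, 0.0 L/s; ΣQ_DR = 649.0 L/s.
V = ΣQ_DR · Δt = 649.0 × 14400 s = 9.346 × 10^6 L.
Over A = 13.7 ha, depth = V / A = 68.2 mm.

d ≈ 68.2 mm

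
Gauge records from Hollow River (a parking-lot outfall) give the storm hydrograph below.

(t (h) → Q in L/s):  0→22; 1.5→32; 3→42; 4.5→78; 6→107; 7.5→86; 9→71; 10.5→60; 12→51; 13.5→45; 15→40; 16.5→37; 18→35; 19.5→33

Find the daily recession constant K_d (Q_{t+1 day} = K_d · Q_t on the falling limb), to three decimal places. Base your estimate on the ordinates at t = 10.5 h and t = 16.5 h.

K_d ≈ 0.145

Between t = 10.5 h and t = 16.5 h the flow falls from 60 to 37 L/s over 4×1.5 h = 6 h.
Per-interval ratio K = (37/60)^(1/4) = 0.8862; K_d = K^(24/1.5) = 0.145.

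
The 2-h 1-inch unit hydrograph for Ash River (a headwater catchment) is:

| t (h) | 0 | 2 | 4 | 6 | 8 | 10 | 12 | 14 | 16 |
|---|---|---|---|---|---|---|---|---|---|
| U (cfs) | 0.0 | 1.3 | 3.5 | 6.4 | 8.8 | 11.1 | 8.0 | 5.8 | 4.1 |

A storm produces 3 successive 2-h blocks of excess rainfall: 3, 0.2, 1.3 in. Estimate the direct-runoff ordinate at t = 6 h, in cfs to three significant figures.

Q ≈ 21.6 cfs

By discrete convolution, Q_j = Σ (P_i / 1 in) · U_{j−i}.
At t = 6 h (j=3): Q = (3/1)·6.4 + (0.2/1)·3.5 + (1.3/1)·1.3 = 21.6 cfs.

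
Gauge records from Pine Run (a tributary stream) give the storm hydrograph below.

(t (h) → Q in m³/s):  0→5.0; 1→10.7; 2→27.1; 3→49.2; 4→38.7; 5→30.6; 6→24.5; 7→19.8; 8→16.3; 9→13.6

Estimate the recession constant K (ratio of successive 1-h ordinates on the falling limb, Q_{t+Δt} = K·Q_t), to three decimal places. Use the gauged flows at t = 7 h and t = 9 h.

Using the recession-limb readings at t = 7 h and t = 9 h: Q falls from 19.8 to 13.6 m³/s over 2 intervals.
K = (Q₂/Q₁)^(1/2) = (13.6/19.8)^(1/2) = 0.829.

K ≈ 0.829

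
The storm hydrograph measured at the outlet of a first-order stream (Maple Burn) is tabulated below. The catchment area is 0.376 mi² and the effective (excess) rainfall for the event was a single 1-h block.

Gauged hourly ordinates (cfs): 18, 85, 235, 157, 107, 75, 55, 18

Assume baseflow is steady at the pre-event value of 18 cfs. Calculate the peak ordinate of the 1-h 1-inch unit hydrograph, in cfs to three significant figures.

U_p ≈ 86.9 cfs

Direct runoff: 0.0, 67.0, 217.0, 139.0, 89.0, 57.0, 37.0, 0.0 cfs; ΣQ_DR = 606.0 cfs, peak = 217.0 cfs.
Runoff depth d = ΣQ_DR·Δt / A = 606.0 × 3600 / (0.376 mi²) = 2.497 in.
The 1-inch UH is the DRH scaled by (1 in)/d, so U_p = 217.0 × 1/2.497 = 86.9 cfs.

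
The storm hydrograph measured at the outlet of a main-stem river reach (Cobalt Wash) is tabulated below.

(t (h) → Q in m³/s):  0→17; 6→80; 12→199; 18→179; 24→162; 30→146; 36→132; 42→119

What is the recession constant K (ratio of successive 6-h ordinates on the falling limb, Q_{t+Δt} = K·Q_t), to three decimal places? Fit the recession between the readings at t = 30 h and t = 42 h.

K ≈ 0.903

Using the recession-limb readings at t = 30 h and t = 42 h: Q falls from 146 to 119 m³/s over 2 intervals.
K = (Q₂/Q₁)^(1/2) = (119/146)^(1/2) = 0.903.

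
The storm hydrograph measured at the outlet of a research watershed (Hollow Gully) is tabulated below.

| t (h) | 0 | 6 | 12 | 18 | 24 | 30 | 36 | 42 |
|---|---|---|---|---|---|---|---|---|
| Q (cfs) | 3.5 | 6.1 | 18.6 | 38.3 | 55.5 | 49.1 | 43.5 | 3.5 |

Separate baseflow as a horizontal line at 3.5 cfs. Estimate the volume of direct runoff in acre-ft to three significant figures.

Direct-runoff ordinates (Q − Q_b): 0.0, 2.6, 15.1, 34.8, 52.0, 45.6, 40.0, 0.0 cfs.
ΣQ_DR = 190.1 cfs.
With Δt = 6 h = 21600 s, V = ΣQ_DR · Δt = 190.1 × 21600 = 4.11 × 10^6 ft³ = 94.3 acre-ft.

V ≈ 94.3 acre-ft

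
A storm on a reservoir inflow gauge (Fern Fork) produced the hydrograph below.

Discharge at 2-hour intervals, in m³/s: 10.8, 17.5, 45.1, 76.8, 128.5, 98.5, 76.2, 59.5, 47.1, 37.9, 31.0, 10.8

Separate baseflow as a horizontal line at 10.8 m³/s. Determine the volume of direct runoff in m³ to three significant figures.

Direct-runoff ordinates (Q − Q_b): 0.0, 6.7, 34.3, 66.0, 117.7, 87.7, 65.4, 48.7, 36.3, 27.1, 20.2, 0.0 m³/s.
ΣQ_DR = 510.1 m³/s.
With Δt = 2 h = 7200 s, V = ΣQ_DR · Δt = 510.1 × 7200 = 3.67 × 10^6 m³.

V ≈ 3.67 × 10^6 m³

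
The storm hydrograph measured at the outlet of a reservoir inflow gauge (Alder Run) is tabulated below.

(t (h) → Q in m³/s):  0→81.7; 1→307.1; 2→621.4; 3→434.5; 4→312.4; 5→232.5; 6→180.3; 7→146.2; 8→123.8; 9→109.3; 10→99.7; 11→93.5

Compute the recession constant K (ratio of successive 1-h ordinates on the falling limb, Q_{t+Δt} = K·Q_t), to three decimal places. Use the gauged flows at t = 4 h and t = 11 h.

K ≈ 0.842

Using the recession-limb readings at t = 4 h and t = 11 h: Q falls from 312.4 to 93.5 m³/s over 7 intervals.
K = (Q₂/Q₁)^(1/7) = (93.5/312.4)^(1/7) = 0.842.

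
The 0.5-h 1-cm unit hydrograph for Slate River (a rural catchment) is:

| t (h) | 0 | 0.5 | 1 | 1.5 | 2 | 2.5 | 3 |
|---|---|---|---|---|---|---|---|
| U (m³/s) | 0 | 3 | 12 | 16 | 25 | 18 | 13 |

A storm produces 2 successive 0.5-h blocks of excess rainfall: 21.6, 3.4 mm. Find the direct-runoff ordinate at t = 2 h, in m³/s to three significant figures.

Q ≈ 59.4 m³/s

By discrete convolution, Q_j = Σ (P_i / 10 mm) · U_{j−i}.
At t = 2 h (j=4): Q = (21.6/10)·25 + (3.4/10)·16 = 59.4 m³/s.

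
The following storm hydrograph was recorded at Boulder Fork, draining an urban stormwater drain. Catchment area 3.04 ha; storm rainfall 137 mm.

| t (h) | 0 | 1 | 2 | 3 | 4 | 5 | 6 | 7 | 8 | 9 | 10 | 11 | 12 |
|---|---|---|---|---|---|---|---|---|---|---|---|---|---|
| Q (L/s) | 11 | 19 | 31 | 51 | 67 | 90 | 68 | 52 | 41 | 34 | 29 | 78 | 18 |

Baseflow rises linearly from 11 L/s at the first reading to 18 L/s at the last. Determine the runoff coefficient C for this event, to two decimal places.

ΣQ_DR = 400.5 L/s; V = ΣQ_DR·Δt = 1.442 × 10^6 L.
Runoff depth d = V / A = 47.43 mm.
C = d / P = 47.43 / 137 = 0.35.

C ≈ 0.35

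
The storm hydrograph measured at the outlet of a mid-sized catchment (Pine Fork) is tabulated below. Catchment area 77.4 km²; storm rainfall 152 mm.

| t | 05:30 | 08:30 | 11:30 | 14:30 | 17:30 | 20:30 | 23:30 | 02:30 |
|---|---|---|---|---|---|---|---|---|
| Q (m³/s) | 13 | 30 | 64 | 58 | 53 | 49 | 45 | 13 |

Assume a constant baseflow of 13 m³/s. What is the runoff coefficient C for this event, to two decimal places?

C ≈ 0.20

ΣQ_DR = 221.0 m³/s; V = ΣQ_DR·Δt = 2.387 × 10^6 m³.
Runoff depth d = V / A = 30.84 mm.
C = d / P = 30.84 / 152 = 0.20.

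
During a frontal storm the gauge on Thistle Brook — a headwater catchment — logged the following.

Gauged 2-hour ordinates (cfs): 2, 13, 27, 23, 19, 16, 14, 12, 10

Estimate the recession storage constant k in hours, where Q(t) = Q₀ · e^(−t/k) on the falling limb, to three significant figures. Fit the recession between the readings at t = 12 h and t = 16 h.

On the falling limb, Q drops from 14 to 10 cfs between t = 12 h and t = 16 h (Δt = 4 h).
k = −Δt / ln(Q₂/Q₁) = −4 / ln(10/14) = 11.9 h.

k ≈ 11.9 h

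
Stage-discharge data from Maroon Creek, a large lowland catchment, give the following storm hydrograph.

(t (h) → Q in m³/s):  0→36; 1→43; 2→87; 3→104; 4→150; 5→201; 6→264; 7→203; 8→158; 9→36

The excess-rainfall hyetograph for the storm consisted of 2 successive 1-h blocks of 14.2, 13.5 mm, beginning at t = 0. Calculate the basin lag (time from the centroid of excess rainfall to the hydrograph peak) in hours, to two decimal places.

t_L ≈ 5.01 h

Centroid of excess rainfall: t_c = Σ P_i·t̄_i / ΣP_i = 0.9874 h (block centres at 0.5, 1.5 h).
Hydrograph peak occurs at t = 6 h, so basin lag t_L = 6 − 0.9874 = 5.01 h.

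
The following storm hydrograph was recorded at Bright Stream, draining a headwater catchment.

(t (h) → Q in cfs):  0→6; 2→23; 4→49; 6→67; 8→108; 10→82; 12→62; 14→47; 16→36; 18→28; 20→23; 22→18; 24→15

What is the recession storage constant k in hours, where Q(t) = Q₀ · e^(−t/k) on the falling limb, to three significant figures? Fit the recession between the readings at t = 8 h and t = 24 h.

k ≈ 8.11 h

On the falling limb, Q drops from 108 to 15 cfs between t = 8 h and t = 24 h (Δt = 16 h).
k = −Δt / ln(Q₂/Q₁) = −16 / ln(15/108) = 8.11 h.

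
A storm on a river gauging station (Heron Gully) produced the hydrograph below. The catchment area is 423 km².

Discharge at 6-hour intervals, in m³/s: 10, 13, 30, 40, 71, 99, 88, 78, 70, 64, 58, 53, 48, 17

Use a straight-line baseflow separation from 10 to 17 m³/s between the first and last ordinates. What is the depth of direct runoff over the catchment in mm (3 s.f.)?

Direct runoff: 0.00, 2.46, 18.92, 28.38, 58.85, 86.31, 74.77, 64.23, 55.69, 49.15, 42.62, 37.08, 31.54, 0.00 m³/s; ΣQ_DR = 550.0 m³/s.
V = ΣQ_DR · Δt = 550.0 × 21600 s = 1.188 × 10^7 m³.
Over A = 423 km², depth = V / A = 28.1 mm.

d ≈ 28.1 mm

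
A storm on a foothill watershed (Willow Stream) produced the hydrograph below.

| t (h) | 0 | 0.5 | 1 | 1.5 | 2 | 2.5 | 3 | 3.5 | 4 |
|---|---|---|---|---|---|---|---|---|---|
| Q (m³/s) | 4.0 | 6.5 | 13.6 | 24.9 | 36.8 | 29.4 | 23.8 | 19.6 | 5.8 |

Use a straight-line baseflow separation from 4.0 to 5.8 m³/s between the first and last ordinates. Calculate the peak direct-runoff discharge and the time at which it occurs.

Subtracting baseflow gives direct-runoff ordinates: 0.00, 2.27, 9.15, 20.23, 31.90, 24.27, 18.45, 14.03, 0.00 m³/s.
The maximum is 31.90 m³/s, occurring at the reading for t = 2 h.

Q_p = 31.90 m³/s at t = 2 h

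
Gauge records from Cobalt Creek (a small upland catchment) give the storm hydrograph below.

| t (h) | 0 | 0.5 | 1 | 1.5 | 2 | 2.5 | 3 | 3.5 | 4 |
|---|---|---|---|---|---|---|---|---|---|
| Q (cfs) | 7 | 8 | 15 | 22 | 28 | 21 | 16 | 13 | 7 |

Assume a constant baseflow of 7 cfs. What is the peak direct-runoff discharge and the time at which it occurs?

Q_p = 21.0 cfs at t = 2 h

Subtracting baseflow gives direct-runoff ordinates: 0.0, 1.0, 8.0, 15.0, 21.0, 14.0, 9.0, 6.0, 0.0 cfs.
The maximum is 21.0 cfs, occurring at the reading for t = 2 h.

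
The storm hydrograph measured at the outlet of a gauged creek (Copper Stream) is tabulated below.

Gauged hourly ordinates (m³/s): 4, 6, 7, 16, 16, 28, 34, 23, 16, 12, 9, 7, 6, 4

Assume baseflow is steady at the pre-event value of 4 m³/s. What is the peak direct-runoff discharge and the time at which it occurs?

Subtracting baseflow gives direct-runoff ordinates: 0.0, 2.0, 3.0, 12.0, 12.0, 24.0, 30.0, 19.0, 12.0, 8.0, 5.0, 3.0, 2.0, 0.0 m³/s.
The maximum is 30.0 m³/s, occurring at the reading for t = 6 h.

Q_p = 30.0 m³/s at t = 6 h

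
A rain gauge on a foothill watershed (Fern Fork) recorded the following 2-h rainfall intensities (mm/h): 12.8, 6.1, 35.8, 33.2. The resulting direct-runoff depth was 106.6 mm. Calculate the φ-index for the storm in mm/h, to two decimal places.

Only the 3 blocks with intensity above φ contribute runoff: 12.8, 35.8, 33.2 mm/h.
Σ(I−φ)·Δt = d  ⇒  (12.8+35.8+33.2 − 3φ)·2 = 106.6
φ = (81.80 − 106.6/2) / 3 = 9.50 mm/h.

φ ≈ 9.50 mm/h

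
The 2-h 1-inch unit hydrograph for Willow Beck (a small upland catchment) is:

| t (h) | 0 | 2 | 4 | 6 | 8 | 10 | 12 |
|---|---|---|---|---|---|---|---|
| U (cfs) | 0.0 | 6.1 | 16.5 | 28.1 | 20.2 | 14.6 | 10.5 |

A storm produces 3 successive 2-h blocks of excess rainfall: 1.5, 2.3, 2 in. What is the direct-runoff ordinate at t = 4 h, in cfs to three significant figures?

By discrete convolution, Q_j = Σ (P_i / 1 in) · U_{j−i}.
At t = 4 h (j=2): Q = (1.5/1)·16.5 + (2.3/1)·6.1 + (2/1)·0.0 = 38.8 cfs.

Q ≈ 38.8 cfs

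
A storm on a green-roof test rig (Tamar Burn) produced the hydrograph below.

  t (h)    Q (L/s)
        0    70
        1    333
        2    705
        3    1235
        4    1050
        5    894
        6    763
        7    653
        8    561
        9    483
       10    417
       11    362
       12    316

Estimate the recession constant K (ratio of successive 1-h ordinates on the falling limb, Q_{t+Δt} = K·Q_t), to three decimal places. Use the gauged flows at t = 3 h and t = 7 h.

K ≈ 0.853

Using the recession-limb readings at t = 3 h and t = 7 h: Q falls from 1235 to 653 L/s over 4 intervals.
K = (Q₂/Q₁)^(1/4) = (653/1235)^(1/4) = 0.853.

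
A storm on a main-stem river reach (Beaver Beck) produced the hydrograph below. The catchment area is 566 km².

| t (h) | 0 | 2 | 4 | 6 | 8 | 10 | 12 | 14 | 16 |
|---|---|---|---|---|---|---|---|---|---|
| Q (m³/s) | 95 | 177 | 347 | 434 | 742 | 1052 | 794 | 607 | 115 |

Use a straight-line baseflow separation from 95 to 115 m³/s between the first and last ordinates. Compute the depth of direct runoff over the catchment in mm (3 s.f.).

d ≈ 43.5 mm

Direct runoff: 0.00, 79.50, 247.00, 331.50, 637.00, 944.50, 684.00, 494.50, 0.00 m³/s; ΣQ_DR = 3418 m³/s.
V = ΣQ_DR · Δt = 3418 × 7200 s = 2.461 × 10^7 m³.
Over A = 566 km², depth = V / A = 43.5 mm.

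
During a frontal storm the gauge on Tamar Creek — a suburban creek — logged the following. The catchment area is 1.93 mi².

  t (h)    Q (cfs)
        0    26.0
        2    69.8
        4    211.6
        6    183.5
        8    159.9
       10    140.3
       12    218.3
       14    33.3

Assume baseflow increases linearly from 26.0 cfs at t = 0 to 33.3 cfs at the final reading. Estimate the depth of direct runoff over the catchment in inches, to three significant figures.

d ≈ 1.29 in

Direct runoff: 0.00, 42.76, 183.51, 154.37, 129.73, 109.09, 186.04, 0.00 cfs; ΣQ_DR = 805.5 cfs.
V = ΣQ_DR · Δt = 805.5 × 7200 s = 5.800 × 10^6 ft³.
Over A = 1.93 mi², depth = V / A = 1.29 in.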